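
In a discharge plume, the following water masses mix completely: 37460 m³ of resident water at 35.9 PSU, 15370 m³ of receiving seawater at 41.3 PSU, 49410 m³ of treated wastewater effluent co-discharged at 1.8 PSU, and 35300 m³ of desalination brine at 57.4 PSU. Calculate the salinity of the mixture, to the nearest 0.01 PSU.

29.77 PSU

Mass of salt is conserved:
salt = 37,460×35.9 + 15,370×41.3 + 49,410×1.8 + 35,300×57.4 = 1,344,814 + 634,781 + 88,938 + 2,026,220 = 4,094,753
volume = 37,460 + 15,370 + 49,410 + 35,300 = 137,540 m³
S = 4,094,753 / 137,540 = 29.7714 PSU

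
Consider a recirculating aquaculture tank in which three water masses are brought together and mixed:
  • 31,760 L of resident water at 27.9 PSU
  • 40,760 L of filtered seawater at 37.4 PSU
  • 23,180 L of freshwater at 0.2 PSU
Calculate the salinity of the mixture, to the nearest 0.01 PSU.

25.24 PSU

Weighted by volume,
salt = 31,760×27.9 + 40,760×37.4 + 23,180×0.2 = 886,104 + 1,524,424 + 4,636 = 2,415,164
volume = 31,760 + 40,760 + 23,180 = 95,700 L
S = 2,415,164 / 95,700 = 25.2368 PSU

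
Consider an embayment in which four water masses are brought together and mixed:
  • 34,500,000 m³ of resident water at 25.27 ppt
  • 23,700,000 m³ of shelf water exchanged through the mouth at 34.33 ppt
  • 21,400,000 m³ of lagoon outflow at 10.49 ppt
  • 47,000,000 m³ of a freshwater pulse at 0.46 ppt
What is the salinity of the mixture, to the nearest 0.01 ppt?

15.26 ppt

Total salt / total volume:
salt = 34,500,000×25.27 + 23,700,000×34.33 + 21,400,000×10.49 + 47,000,000×0.46 = 871,815,000 + 813,621,000 + 224,486,000 + 21,620,000 = 1,931,542,000
volume = 34,500,000 + 23,700,000 + 21,400,000 + 47,000,000 = 126,600,000 m³
S = 1,931,542,000 / 126,600,000 = 15.257 ppt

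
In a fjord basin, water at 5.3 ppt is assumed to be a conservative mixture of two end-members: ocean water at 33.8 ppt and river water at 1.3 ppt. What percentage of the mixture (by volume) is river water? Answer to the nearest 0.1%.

Let f be the freshwater fraction. Salt balance per unit volume:
f×1.3 + (1−f)×33.8 = 5.3
f = (33.8 − 5.3) / (33.8 − 1.3) = 28.5/32.5 = 0.8769

87.7%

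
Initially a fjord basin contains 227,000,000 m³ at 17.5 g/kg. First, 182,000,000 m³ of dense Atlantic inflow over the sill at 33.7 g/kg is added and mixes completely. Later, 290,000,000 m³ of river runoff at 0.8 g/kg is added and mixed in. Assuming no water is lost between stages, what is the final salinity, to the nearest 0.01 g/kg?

14.79 g/kg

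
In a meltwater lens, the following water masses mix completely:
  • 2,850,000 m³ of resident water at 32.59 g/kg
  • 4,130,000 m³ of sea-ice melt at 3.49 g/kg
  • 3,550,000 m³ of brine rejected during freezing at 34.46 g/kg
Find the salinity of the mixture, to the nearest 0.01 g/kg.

21.81 g/kg

Conserving salt mass:
salt = 2,850,000×32.59 + 4,130,000×3.49 + 3,550,000×34.46 = 92,881,500 + 14,413,700 + 122,333,000 = 229,628,200
volume = 2,850,000 + 4,130,000 + 3,550,000 = 10,530,000 m³
S = 229,628,200 / 10,530,000 = 21.807 g/kg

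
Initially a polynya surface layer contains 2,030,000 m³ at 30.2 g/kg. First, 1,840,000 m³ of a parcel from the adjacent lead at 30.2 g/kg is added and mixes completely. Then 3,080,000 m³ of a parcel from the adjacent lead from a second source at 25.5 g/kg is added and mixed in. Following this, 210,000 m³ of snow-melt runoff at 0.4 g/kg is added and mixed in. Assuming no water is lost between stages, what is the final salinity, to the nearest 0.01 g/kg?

27.30 g/kg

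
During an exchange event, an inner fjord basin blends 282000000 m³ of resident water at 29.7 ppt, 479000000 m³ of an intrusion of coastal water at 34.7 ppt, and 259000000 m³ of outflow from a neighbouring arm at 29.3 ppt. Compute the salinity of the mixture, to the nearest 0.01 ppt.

By conservation of dissolved salt,
salt = 282,000,000×29.7 + 479,000,000×34.7 + 259,000,000×29.3 = 8,375,400,000 + 16,621,300,000 + 7,588,700,000 = 32,585,400,000
volume = 282,000,000 + 479,000,000 + 259,000,000 = 1,020,000,000 m³
S = 32,585,400,000 / 1,020,000,000 = 31.9465 ppt

31.95 ppt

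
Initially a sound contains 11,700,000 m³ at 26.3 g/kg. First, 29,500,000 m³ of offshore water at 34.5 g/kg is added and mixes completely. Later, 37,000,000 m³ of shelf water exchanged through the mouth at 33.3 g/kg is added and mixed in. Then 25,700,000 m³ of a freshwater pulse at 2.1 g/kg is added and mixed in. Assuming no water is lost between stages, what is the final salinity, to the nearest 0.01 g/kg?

25.14 g/kg

By conservation of dissolved salt,
Initial salt = 11,700,000×26.3 = 307,710,000
After stage 1: salt = 307,710,000 + 29,500,000×34.5 = 1,325,460,000; volume = 41,200,000 m³; S = 32.171 g/kg
After stage 2: salt = 1,325,460,000 + 37,000,000×33.3 = 2,557,560,000; volume = 78,200,000 m³; S = 32.705 g/kg
After stage 3: salt = 2,557,560,000 + 25,700,000×2.1 = 2,611,530,000; volume = 103,900,000 m³
S = 2,611,530,000 / 103,900,000 = 25.135 g/kg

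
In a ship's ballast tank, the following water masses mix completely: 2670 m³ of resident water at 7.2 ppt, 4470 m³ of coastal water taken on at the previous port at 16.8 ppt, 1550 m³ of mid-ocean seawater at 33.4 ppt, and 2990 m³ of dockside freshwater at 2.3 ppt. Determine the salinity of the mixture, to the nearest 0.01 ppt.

Salt balance:
salt = 2,670×7.2 + 4,470×16.8 + 1,550×33.4 + 2,990×2.3 = 19,224 + 75,096 + 51,770 + 6,877 = 152,967
volume = 2,670 + 4,470 + 1,550 + 2,990 = 11,680 m³
S = 152,967 / 11,680 = 13.0965 ppt

13.10 ppt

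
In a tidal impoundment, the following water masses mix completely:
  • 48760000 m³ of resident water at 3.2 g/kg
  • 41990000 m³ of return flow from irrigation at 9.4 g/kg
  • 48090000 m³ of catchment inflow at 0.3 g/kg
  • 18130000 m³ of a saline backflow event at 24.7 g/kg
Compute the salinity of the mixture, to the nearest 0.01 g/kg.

Mass of salt is conserved:
salt = 48,760,000×3.2 + 41,990,000×9.4 + 48,090,000×0.3 + 18,130,000×24.7 = 156,032,000 + 394,706,000 + 14,427,000 + 447,811,000 = 1,012,976,000
volume = 48,760,000 + 41,990,000 + 48,090,000 + 18,130,000 = 156,970,000 m³
S = 1,012,976,000 / 156,970,000 = 6.4533 g/kg

6.45 g/kg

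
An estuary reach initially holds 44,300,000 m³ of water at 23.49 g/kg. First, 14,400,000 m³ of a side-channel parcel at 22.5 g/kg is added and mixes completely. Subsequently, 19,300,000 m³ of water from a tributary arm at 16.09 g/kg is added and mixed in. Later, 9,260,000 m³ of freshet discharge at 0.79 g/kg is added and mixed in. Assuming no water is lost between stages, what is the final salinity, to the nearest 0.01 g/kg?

19.28 g/kg

By conservation of dissolved salt,
Initial salt = 44,300,000×23.49 = 1,040,607,000
After stage 1: salt = 1,040,607,000 + 14,400,000×22.5 = 1,364,607,000; volume = 58,700,000 m³; S = 23.247 g/kg
After stage 2: salt = 1,364,607,000 + 19,300,000×16.09 = 1,675,144,000; volume = 78,000,000 m³; S = 21.476 g/kg
After stage 3: salt = 1,675,144,000 + 9,260,000×0.79 = 1,682,459,400; volume = 87,260,000 m³
S = 1,682,459,400 / 87,260,000 = 19.281 g/kg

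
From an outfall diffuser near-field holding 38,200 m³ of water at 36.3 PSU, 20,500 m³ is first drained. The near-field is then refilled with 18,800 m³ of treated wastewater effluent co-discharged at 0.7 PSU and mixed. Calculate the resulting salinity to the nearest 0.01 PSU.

Remaining after removal: 17,700 m³ at 36.3 PSU (salt = 642,510)
After addition: salt = 642,510 + 18,800×0.7 = 655,670; volume = 36,500 m³
S = 655,670 / 36,500 = 17.9636 PSU

17.96 PSU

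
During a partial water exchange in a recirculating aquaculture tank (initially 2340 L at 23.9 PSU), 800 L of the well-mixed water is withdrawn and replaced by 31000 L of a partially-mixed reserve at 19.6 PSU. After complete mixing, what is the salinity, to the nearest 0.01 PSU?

Remaining after removal: 1,540 L at 23.9 PSU (salt = 36,806)
After addition: salt = 36,806 + 31,000×19.6 = 644,406; volume = 32,540 L
S = 644,406 / 32,540 = 19.8035 PSU

19.80 PSU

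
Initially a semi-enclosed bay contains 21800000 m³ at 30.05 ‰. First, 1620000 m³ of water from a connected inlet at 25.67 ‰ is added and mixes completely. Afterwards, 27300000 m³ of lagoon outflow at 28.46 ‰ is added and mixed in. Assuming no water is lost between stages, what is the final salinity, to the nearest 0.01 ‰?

29.05 ‰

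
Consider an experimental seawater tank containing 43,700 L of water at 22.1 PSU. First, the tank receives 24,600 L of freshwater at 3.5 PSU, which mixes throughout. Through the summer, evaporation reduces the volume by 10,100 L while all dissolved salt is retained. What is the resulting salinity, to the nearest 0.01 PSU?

18.07 PSU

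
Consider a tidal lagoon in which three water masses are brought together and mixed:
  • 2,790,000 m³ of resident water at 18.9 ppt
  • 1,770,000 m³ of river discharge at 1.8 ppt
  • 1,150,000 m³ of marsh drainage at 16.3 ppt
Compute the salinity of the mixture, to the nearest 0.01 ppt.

By conservation of dissolved salt,
salt = 2,790,000×18.9 + 1,770,000×1.8 + 1,150,000×16.3 = 52,731,000 + 3,186,000 + 18,745,000 = 74,662,000
volume = 2,790,000 + 1,770,000 + 1,150,000 = 5,710,000 m³
S = 74,662,000 / 5,710,000 = 13.0757 ppt

13.08 ppt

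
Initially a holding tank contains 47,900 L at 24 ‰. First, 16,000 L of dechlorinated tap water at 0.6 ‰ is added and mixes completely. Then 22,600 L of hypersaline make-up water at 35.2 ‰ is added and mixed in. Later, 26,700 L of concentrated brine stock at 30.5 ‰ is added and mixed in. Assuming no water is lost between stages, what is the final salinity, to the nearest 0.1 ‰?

24.5 ‰

Total salt / total volume:
Initial salt = 47,900×24 = 1,149,600
After stage 1: salt = 1,149,600 + 16,000×0.6 = 1,159,200; volume = 63,900 L; S = 18.141 ‰
After stage 2: salt = 1,159,200 + 22,600×35.2 = 1,954,720; volume = 86,500 L; S = 22.598 ‰
After stage 3: salt = 1,954,720 + 26,700×30.5 = 2,769,070; volume = 113,200 L
S = 2,769,070 / 113,200 = 24.4617 ‰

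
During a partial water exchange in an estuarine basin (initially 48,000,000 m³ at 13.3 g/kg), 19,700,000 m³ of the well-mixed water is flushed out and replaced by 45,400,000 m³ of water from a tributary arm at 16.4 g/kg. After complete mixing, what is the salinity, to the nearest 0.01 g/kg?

15.21 g/kg

Remaining after removal: 28,300,000 m³ at 13.3 g/kg (salt = 376,390,000)
After addition: salt = 376,390,000 + 45,400,000×16.4 = 1,120,950,000; volume = 73,700,000 m³
S = 1,120,950,000 / 73,700,000 = 15.2096 g/kg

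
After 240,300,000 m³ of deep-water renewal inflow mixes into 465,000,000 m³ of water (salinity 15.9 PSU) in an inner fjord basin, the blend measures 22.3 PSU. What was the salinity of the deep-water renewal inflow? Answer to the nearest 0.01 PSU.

34.68 PSU

Salt balance: 465,000,000×15.9 + 240,300,000×S = 705,300,000×22.3
7,393,500,000 + 240,300,000·S = 15,728,190,000
S = (15,728,190,000 − 7,393,500,000) / 240,300,000 = 34.6845 PSU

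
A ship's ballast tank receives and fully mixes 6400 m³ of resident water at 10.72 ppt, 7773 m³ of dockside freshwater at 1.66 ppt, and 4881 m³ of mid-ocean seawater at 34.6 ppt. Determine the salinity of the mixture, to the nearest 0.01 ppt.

13.14 ppt

By conservation of dissolved salt,
salt = 6,400×10.72 + 7,773×1.66 + 4,881×34.6 = 68,608 + 12,903.18 + 168,882.6 = 250,393.78
volume = 6,400 + 7,773 + 4,881 = 19,054 m³
S = 250,393.78 / 19,054 = 13.1413 ppt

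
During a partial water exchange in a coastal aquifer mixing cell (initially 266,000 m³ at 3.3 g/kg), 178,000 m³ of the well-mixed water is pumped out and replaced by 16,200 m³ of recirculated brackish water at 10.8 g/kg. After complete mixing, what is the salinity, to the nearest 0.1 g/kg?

4.5 g/kg

Remaining after removal: 88,000 m³ at 3.3 g/kg (salt = 290,400)
After addition: salt = 290,400 + 16,200×10.8 = 465,360; volume = 104,200 m³
S = 465,360 / 104,200 = 4.466 g/kg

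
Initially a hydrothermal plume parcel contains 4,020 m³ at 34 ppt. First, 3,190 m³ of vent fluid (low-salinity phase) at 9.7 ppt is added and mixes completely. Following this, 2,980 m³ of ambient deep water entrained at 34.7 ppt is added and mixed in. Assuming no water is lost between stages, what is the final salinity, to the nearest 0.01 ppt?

Salt balance:
Initial salt = 4,020×34 = 136,680
After stage 1: salt = 136,680 + 3,190×9.7 = 167,623; volume = 7,210 m³; S = 23.249 ppt
After stage 2: salt = 167,623 + 2,980×34.7 = 271,029; volume = 10,190 m³
S = 271,029 / 10,190 = 26.5975 ppt

26.60 ppt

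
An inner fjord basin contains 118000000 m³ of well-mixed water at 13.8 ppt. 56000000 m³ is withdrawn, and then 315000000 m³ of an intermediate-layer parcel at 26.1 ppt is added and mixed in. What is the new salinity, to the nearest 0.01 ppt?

24.08 ppt

Remaining after removal: 62,000,000 m³ at 13.8 ppt (salt = 855,600,000)
After addition: salt = 855,600,000 + 315,000,000×26.1 = 9,077,100,000; volume = 377,000,000 m³
S = 9,077,100,000 / 377,000,000 = 24.0772 ppt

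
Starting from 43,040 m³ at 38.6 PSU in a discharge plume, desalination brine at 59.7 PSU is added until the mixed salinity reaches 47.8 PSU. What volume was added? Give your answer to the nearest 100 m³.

33300 m³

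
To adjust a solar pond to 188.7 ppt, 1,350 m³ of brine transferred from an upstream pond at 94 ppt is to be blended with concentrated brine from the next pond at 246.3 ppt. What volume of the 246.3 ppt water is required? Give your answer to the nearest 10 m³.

Salt balance: 1,350×94 + V×246.3 = (1,350+V)×188.7
126,900 + 246.3V = 254,745 + 188.7V
127,845 = 57.6V
V = 2,219.53 m³

2220 m³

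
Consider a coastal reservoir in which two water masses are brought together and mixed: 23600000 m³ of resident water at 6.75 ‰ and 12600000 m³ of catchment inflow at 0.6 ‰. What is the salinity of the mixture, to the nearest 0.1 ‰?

Total salt / total volume:
salt = 23,600,000×6.75 + 12,600,000×0.6 = 159,300,000 + 7,560,000 = 166,860,000
volume = 23,600,000 + 12,600,000 = 36,200,000 m³
S = 166,860,000 / 36,200,000 = 4.609 ‰

4.6 ‰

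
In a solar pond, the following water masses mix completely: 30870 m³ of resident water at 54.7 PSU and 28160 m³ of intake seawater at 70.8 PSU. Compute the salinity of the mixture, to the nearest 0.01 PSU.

Mass of salt is conserved:
salt = 30,870×54.7 + 28,160×70.8 = 1,688,589 + 1,993,728 = 3,682,317
volume = 30,870 + 28,160 = 59,030 m³
S = 3,682,317 / 59,030 = 62.3804 PSU

62.38 PSU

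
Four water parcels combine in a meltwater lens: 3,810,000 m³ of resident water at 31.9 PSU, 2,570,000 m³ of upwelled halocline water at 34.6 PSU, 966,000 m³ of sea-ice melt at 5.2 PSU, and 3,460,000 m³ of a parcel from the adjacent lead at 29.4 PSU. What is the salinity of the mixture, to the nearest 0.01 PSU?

Mass of salt is conserved:
salt = 3,810,000×31.9 + 2,570,000×34.6 + 966,000×5.2 + 3,460,000×29.4 = 121,539,000 + 88,922,000 + 5,023,200 + 101,724,000 = 317,208,200
volume = 3,810,000 + 2,570,000 + 966,000 + 3,460,000 = 10,806,000 m³
S = 317,208,200 / 10,806,000 = 29.3548 PSU

29.35 PSU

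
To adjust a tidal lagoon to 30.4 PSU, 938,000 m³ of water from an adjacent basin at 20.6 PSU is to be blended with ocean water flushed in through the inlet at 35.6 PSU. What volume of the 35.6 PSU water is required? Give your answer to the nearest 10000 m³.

Salt balance: 938,000×20.6 + V×35.6 = (938,000+V)×30.4
19,322,800 + 35.6V = 28,515,200 + 30.4V
9,192,400 = 5.2V
V = 1,767,769.23 m³

1770000 m³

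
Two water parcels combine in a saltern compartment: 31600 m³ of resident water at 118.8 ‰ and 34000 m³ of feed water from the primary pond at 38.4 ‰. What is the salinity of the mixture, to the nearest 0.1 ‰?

By conservation of dissolved salt,
salt = 31,600×118.8 + 34,000×38.4 = 3,754,080 + 1,305,600 = 5,059,680
volume = 31,600 + 34,000 = 65,600 m³
S = 5,059,680 / 65,600 = 77.129 ‰

77.1 ‰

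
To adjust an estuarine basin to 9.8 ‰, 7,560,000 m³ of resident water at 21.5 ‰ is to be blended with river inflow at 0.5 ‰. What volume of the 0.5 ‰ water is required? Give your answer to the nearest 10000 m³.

Salt balance: 7,560,000×21.5 + V×0.5 = (7,560,000+V)×9.8
162,540,000 + 0.5V = 74,088,000 + 9.8V
88,452,000 = 9.3V
V = 9,510,967.74 m³

9510000 m³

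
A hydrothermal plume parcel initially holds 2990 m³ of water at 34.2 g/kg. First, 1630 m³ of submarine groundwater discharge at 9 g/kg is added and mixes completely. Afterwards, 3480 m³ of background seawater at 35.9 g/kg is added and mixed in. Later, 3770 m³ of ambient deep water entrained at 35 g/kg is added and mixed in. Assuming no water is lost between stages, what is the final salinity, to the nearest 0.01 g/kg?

Salt balance:
Initial salt = 2,990×34.2 = 102,258
After stage 1: salt = 102,258 + 1,630×9 = 116,928; volume = 4,620 m³; S = 25.309 g/kg
After stage 2: salt = 116,928 + 3,480×35.9 = 241,860; volume = 8,100 m³; S = 29.859 g/kg
After stage 3: salt = 241,860 + 3,770×35 = 373,810; volume = 11,870 m³
S = 373,810 / 11,870 = 31.492 g/kg

31.49 g/kg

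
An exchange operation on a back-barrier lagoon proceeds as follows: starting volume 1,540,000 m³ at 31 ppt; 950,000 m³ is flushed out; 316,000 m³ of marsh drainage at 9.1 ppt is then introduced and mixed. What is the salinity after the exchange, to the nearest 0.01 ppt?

23.36 ppt

Remaining after removal: 590,000 m³ at 31 ppt (salt = 18,290,000)
After addition: salt = 18,290,000 + 316,000×9.1 = 21,165,600; volume = 906,000 m³
S = 21,165,600 / 906,000 = 23.3616 ppt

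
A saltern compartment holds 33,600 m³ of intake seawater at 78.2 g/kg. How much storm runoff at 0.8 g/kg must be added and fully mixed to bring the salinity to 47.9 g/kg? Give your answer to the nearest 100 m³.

Salt balance: 33,600×78.2 + V×0.8 = (33,600+V)×47.9
2,627,520 + 0.8V = 1,609,440 + 47.9V
1,018,080 = 47.1V
V = 21,615.29 m³

21600 m³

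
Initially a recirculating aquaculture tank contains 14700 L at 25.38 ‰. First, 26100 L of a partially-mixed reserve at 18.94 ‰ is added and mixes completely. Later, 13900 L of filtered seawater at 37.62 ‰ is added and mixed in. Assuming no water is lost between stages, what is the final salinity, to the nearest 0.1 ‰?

Conserving salt mass:
Initial salt = 14,700×25.38 = 373,086
After stage 1: salt = 373,086 + 26,100×18.94 = 867,420; volume = 40,800 L; S = 21.26 ‰
After stage 2: salt = 867,420 + 13,900×37.62 = 1,390,338; volume = 54,700 L
S = 1,390,338 / 54,700 = 25.4175 ‰

25.4 ‰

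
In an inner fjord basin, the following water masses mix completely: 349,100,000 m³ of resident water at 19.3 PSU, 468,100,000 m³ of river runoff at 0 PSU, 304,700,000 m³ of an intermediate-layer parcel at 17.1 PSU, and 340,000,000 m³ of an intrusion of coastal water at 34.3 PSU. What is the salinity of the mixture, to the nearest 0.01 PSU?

Mass of salt is conserved:
salt = 349,100,000×19.3 + 468,100,000×0 + 304,700,000×17.1 + 340,000,000×34.3 = 6,737,630,000 + 0 + 5,210,370,000 + 11,662,000,000 = 23,610,000,000
volume = 349,100,000 + 468,100,000 + 304,700,000 + 340,000,000 = 1,461,900,000 m³
S = 23,610,000,000 / 1,461,900,000 = 16.1502 PSU

16.15 PSU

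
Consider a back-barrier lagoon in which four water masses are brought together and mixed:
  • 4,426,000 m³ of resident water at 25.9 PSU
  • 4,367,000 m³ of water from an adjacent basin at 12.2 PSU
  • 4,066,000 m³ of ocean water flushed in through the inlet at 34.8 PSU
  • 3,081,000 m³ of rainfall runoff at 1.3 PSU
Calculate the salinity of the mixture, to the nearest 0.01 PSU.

Mass of salt is conserved:
salt = 4,426,000×25.9 + 4,367,000×12.2 + 4,066,000×34.8 + 3,081,000×1.3 = 114,633,400 + 53,277,400 + 141,496,800 + 4,005,300 = 313,412,900
volume = 4,426,000 + 4,367,000 + 4,066,000 + 3,081,000 = 15,940,000 m³
S = 313,412,900 / 15,940,000 = 19.662 PSU

19.66 PSU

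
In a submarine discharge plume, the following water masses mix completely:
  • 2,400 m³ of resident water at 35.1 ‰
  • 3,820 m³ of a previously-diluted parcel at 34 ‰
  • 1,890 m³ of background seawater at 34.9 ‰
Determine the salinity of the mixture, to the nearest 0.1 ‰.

Conserving salt mass:
salt = 2,400×35.1 + 3,820×34 + 1,890×34.9 = 84,240 + 129,880 + 65,961 = 280,081
volume = 2,400 + 3,820 + 1,890 = 8,110 m³
S = 280,081 / 8,110 = 34.535 ‰

34.5 ‰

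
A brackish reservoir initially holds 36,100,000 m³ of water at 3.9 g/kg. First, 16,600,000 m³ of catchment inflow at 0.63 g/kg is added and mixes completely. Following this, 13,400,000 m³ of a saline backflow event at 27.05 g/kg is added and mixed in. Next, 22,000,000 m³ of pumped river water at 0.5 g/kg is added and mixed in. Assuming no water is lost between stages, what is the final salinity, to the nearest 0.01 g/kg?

5.96 g/kg

Total salt / total volume:
Initial salt = 36,100,000×3.9 = 140,790,000
After stage 1: salt = 140,790,000 + 16,600,000×0.63 = 151,248,000; volume = 52,700,000 m³; S = 2.87 g/kg
After stage 2: salt = 151,248,000 + 13,400,000×27.05 = 513,718,000; volume = 66,100,000 m³; S = 7.772 g/kg
After stage 3: salt = 513,718,000 + 22,000,000×0.5 = 524,718,000; volume = 88,100,000 m³
S = 524,718,000 / 88,100,000 = 5.9559 g/kg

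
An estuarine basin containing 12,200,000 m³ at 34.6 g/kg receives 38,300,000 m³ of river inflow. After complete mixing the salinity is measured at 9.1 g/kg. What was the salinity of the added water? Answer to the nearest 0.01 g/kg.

0.98 g/kg

Salt balance: 12,200,000×34.6 + 38,300,000×S = 50,500,000×9.1
422,120,000 + 38,300,000·S = 459,550,000
S = (459,550,000 − 422,120,000) / 38,300,000 = 0.9773 g/kg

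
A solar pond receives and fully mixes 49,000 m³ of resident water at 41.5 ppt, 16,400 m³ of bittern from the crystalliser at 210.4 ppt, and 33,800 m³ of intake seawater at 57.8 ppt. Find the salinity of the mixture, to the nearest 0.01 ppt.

Total salt / total volume:
salt = 49,000×41.5 + 16,400×210.4 + 33,800×57.8 = 2,033,500 + 3,450,560 + 1,953,640 = 7,437,700
volume = 49,000 + 16,400 + 33,800 = 99,200 m³
S = 7,437,700 / 99,200 = 74.9768 ppt

74.98 ppt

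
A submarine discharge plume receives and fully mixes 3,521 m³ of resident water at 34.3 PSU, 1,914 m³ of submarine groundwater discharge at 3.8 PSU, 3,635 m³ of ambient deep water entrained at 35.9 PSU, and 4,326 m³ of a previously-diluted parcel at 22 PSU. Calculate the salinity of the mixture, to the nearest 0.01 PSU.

26.40 PSU

Weighted by volume,
salt = 3,521×34.3 + 1,914×3.8 + 3,635×35.9 + 4,326×22 = 120,770.3 + 7,273.2 + 130,496.5 + 95,172 = 353,712
volume = 3,521 + 1,914 + 3,635 + 4,326 = 13,396 m³
S = 353,712 / 13,396 = 26.4043 PSU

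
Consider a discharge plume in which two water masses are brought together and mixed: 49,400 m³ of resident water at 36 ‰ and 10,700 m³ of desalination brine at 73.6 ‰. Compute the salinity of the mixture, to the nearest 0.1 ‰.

Weighted by volume,
salt = 49,400×36 + 10,700×73.6 = 1,778,400 + 787,520 = 2,565,920
volume = 49,400 + 10,700 = 60,100 m³
S = 2,565,920 / 60,100 = 42.694 ‰

42.7 ‰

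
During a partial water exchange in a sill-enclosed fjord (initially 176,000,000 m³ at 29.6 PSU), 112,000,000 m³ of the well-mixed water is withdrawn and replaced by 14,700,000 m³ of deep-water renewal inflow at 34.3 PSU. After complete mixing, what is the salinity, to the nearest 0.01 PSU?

30.48 PSU

Remaining after removal: 64,000,000 m³ at 29.6 PSU (salt = 1,894,400,000)
After addition: salt = 1,894,400,000 + 14,700,000×34.3 = 2,398,610,000; volume = 78,700,000 m³
S = 2,398,610,000 / 78,700,000 = 30.4779 PSU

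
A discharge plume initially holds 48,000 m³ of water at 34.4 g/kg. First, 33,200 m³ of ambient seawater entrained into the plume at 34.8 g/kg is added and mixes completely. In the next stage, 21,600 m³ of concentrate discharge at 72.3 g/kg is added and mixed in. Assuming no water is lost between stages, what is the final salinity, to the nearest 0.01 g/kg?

42.49 g/kg

Salt balance:
Initial salt = 48,000×34.4 = 1,651,200
After stage 1: salt = 1,651,200 + 33,200×34.8 = 2,806,560; volume = 81,200 m³; S = 34.564 g/kg
After stage 2: salt = 2,806,560 + 21,600×72.3 = 4,368,240; volume = 102,800 m³
S = 4,368,240 / 102,800 = 42.4926 g/kg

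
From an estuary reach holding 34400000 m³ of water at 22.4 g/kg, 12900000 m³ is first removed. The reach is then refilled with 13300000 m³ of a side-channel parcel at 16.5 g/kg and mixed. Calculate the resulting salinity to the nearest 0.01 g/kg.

Remaining after removal: 21,500,000 m³ at 22.4 g/kg (salt = 481,600,000)
After addition: salt = 481,600,000 + 13,300,000×16.5 = 701,050,000; volume = 34,800,000 m³
S = 701,050,000 / 34,800,000 = 20.1451 g/kg

20.15 g/kg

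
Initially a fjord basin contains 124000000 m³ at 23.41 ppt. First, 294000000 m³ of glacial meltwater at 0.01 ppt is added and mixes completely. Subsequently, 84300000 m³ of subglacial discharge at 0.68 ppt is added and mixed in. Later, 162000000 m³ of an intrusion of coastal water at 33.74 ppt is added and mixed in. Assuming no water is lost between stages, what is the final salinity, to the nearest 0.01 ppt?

12.69 ppt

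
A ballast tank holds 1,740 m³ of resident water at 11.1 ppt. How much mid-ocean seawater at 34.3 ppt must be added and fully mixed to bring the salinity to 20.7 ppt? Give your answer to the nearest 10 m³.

Salt balance: 1,740×11.1 + V×34.3 = (1,740+V)×20.7
19,314 + 34.3V = 36,018 + 20.7V
16,704 = 13.6V
V = 1,228.24 m³

1230 m³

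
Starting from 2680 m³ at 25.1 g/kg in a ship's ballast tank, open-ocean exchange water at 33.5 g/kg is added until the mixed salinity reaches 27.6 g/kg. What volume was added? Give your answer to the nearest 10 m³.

Salt balance: 2,680×25.1 + V×33.5 = (2,680+V)×27.6
67,268 + 33.5V = 73,968 + 27.6V
6,700 = 5.9V
V = 1,135.59 m³

1140 m³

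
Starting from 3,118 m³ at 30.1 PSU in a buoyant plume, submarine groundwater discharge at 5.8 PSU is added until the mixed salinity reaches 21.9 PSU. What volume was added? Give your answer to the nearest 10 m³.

1590 m³

Salt balance: 3,118×30.1 + V×5.8 = (3,118+V)×21.9
93,851.8 + 5.8V = 68,284.2 + 21.9V
25,567.6 = 16.1V
V = 1,588.05 m³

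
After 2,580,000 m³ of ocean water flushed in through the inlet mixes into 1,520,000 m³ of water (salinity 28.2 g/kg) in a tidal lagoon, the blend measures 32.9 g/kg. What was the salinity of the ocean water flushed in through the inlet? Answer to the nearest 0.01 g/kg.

Salt balance: 1,520,000×28.2 + 2,580,000×S = 4,100,000×32.9
42,864,000 + 2,580,000·S = 134,890,000
S = (134,890,000 − 42,864,000) / 2,580,000 = 35.669 g/kg

35.67 g/kg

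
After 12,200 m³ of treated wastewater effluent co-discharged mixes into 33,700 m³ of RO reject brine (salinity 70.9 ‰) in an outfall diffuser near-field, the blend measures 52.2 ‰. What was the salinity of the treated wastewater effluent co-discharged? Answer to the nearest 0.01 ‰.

Salt balance: 33,700×70.9 + 12,200×S = 45,900×52.2
2,389,330 + 12,200·S = 2,395,980
S = (2,395,980 − 2,389,330) / 12,200 = 0.5451 ‰

0.55 ‰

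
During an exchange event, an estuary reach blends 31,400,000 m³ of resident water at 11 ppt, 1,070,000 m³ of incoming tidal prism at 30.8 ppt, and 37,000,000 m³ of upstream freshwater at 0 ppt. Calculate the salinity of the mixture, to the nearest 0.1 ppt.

5.4 ppt

Weighted by volume,
salt = 31,400,000×11 + 1,070,000×30.8 + 37,000,000×0 = 345,400,000 + 32,956,000 + 0 = 378,356,000
volume = 31,400,000 + 1,070,000 + 37,000,000 = 69,470,000 m³
S = 378,356,000 / 69,470,000 = 5.446 ppt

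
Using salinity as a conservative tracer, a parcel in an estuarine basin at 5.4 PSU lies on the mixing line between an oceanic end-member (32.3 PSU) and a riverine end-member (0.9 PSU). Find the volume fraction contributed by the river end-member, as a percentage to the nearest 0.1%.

Let f be the freshwater fraction. Salt balance per unit volume:
f×0.9 + (1−f)×32.3 = 5.4
f = (32.3 − 5.4) / (32.3 − 0.9) = 26.9/31.4 = 0.8567

85.7%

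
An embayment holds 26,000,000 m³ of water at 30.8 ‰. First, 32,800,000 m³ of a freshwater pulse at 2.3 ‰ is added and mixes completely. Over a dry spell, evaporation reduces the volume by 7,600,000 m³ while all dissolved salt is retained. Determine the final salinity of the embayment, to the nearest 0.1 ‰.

17.1 ‰

After mixing: salt = 26,000,000×30.8 + 32,800,000×2.3 = 876,240,000; volume = 58,800,000 m³
After evaporation: salt unchanged = 876,240,000; volume = 58,800,000 − 7,600,000 = 51,200,000 m³
S = 876,240,000 / 51,200,000 = 17.1141 ‰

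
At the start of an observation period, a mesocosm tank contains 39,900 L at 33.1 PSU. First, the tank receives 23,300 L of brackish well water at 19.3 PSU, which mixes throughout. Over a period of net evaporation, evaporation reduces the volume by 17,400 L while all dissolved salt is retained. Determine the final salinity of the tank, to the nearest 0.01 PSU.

After mixing: salt = 39,900×33.1 + 23,300×19.3 = 1,770,380; volume = 63,200 L
After evaporation: salt unchanged = 1,770,380; volume = 63,200 − 17,400 = 45,800 L
S = 1,770,380 / 45,800 = 38.6546 PSU

38.65 PSU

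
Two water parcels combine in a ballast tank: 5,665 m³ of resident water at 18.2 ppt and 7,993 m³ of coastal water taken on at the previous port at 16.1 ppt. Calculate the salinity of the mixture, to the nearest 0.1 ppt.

Mass of salt is conserved:
salt = 5,665×18.2 + 7,993×16.1 = 103,103 + 128,687.3 = 231,790.3
volume = 5,665 + 7,993 = 13,658 m³
S = 231,790.3 / 13,658 = 16.971 ppt

17.0 ppt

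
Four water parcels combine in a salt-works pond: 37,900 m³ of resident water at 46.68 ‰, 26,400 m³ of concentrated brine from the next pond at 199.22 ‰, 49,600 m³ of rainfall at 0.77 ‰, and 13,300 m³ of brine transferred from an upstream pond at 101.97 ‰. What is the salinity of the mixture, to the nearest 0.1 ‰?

66.2 ‰

Weighted by volume,
salt = 37,900×46.68 + 26,400×199.22 + 49,600×0.77 + 13,300×101.97 = 1,769,172 + 5,259,408 + 38,192 + 1,356,201 = 8,422,973
volume = 37,900 + 26,400 + 49,600 + 13,300 = 127,200 m³
S = 8,422,973 / 127,200 = 66.218 ‰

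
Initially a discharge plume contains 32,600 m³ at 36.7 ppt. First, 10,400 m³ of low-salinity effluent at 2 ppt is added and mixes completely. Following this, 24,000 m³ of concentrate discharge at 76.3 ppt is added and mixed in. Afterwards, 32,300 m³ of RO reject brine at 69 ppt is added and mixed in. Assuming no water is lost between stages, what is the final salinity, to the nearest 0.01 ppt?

Mass of salt is conserved:
Initial salt = 32,600×36.7 = 1,196,420
After stage 1: salt = 1,196,420 + 10,400×2 = 1,217,220; volume = 43,000 m³; S = 28.307 ppt
After stage 2: salt = 1,217,220 + 24,000×76.3 = 3,048,420; volume = 67,000 m³; S = 45.499 ppt
After stage 3: salt = 3,048,420 + 32,300×69 = 5,277,120; volume = 99,300 m³
S = 5,277,120 / 99,300 = 53.1432 ppt

53.14 ppt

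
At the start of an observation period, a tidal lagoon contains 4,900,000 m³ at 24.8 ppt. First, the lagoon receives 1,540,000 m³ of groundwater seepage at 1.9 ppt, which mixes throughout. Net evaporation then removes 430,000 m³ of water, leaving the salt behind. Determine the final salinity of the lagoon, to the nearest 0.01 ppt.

After mixing: salt = 4,900,000×24.8 + 1,540,000×1.9 = 124,446,000; volume = 6,440,000 m³
After evaporation: salt unchanged = 124,446,000; volume = 6,440,000 − 430,000 = 6,010,000 m³
S = 124,446,000 / 6,010,000 = 20.7065 ppt

20.71 ppt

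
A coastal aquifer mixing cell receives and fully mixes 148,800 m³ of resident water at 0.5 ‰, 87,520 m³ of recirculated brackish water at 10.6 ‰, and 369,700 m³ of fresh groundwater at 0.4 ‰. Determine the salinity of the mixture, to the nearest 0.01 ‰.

Salt balance:
salt = 148,800×0.5 + 87,520×10.6 + 369,700×0.4 = 74,400 + 927,712 + 147,880 = 1,149,992
volume = 148,800 + 87,520 + 369,700 = 606,020 m³
S = 1,149,992 / 606,020 = 1.8976 ‰

1.90 ‰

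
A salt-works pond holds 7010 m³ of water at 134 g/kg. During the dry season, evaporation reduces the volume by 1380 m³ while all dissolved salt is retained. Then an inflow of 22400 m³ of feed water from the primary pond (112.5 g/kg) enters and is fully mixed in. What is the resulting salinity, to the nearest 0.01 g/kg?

After evaporation: salt = 7,010×134 = 939,340; volume = 7,010 − 1,380 = 5,630 m³
After mixing: salt = 939,340 + 22,400×112.5 = 3,459,340; volume = 5,630 + 22,400 = 28,030 m³
S = 3,459,340 / 28,030 = 123.4156 g/kg

123.42 g/kg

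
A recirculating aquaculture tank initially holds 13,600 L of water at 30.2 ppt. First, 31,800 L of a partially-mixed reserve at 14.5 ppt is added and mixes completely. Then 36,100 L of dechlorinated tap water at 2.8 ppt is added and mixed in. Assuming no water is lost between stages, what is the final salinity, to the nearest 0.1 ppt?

By conservation of dissolved salt,
Initial salt = 13,600×30.2 = 410,720
After stage 1: salt = 410,720 + 31,800×14.5 = 871,820; volume = 45,400 L; S = 19.203 ppt
After stage 2: salt = 871,820 + 36,100×2.8 = 972,900; volume = 81,500 L
S = 972,900 / 81,500 = 11.9374 ppt

11.9 ppt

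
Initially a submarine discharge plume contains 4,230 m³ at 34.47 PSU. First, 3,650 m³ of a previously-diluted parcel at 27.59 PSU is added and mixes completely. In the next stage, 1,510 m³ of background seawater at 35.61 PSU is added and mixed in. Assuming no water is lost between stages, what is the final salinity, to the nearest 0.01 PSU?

Weighted by volume,
Initial salt = 4,230×34.47 = 145,808.1
After stage 1: salt = 145,808.1 + 3,650×27.59 = 246,511.6; volume = 7,880 m³; S = 31.283 PSU
After stage 2: salt = 246,511.6 + 1,510×35.61 = 300,282.7; volume = 9,390 m³
S = 300,282.7 / 9,390 = 31.979 PSU

31.98 PSU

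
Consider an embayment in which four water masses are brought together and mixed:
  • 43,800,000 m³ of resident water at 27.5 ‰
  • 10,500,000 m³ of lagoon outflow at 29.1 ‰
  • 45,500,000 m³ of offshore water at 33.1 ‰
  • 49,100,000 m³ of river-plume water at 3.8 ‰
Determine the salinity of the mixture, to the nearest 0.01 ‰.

21.51 ‰

Weighted by volume,
salt = 43,800,000×27.5 + 10,500,000×29.1 + 45,500,000×33.1 + 49,100,000×3.8 = 1,204,500,000 + 305,550,000 + 1,506,050,000 + 186,580,000 = 3,202,680,000
volume = 43,800,000 + 10,500,000 + 45,500,000 + 49,100,000 = 148,900,000 m³
S = 3,202,680,000 / 148,900,000 = 21.5089 ‰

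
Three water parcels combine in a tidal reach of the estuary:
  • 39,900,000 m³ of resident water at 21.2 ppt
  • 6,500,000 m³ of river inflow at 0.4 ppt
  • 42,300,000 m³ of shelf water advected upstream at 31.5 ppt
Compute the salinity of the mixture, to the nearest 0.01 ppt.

Total salt / total volume:
salt = 39,900,000×21.2 + 6,500,000×0.4 + 42,300,000×31.5 = 845,880,000 + 2,600,000 + 1,332,450,000 = 2,180,930,000
volume = 39,900,000 + 6,500,000 + 42,300,000 = 88,700,000 m³
S = 2,180,930,000 / 88,700,000 = 24.5877 ppt

24.59 ppt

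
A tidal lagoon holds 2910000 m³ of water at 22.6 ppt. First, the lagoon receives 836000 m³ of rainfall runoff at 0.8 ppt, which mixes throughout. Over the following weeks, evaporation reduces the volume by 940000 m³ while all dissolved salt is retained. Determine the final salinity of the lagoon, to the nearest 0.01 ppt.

23.68 ppt

After mixing: salt = 2,910,000×22.6 + 836,000×0.8 = 66,434,800; volume = 3,746,000 m³
After evaporation: salt unchanged = 66,434,800; volume = 3,746,000 − 940,000 = 2,806,000 m³
S = 66,434,800 / 2,806,000 = 23.676 ppt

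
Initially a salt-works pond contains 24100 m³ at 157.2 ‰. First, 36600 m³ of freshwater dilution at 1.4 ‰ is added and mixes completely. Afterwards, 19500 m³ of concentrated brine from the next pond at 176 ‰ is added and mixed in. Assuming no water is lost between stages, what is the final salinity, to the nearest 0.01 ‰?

Total salt / total volume:
Initial salt = 24,100×157.2 = 3,788,520
After stage 1: salt = 3,788,520 + 36,600×1.4 = 3,839,760; volume = 60,700 m³; S = 63.258 ‰
After stage 2: salt = 3,839,760 + 19,500×176 = 7,271,760; volume = 80,200 m³
S = 7,271,760 / 80,200 = 90.6703 ‰

90.67 ‰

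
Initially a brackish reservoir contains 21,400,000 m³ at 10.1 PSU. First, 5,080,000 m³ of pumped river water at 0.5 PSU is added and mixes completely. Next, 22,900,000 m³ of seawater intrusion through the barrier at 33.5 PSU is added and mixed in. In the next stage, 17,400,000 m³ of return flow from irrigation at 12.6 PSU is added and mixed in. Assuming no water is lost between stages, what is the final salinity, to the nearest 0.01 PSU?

18.05 PSU

Total salt / total volume:
Initial salt = 21,400,000×10.1 = 216,140,000
After stage 1: salt = 216,140,000 + 5,080,000×0.5 = 218,680,000; volume = 26,480,000 m³; S = 8.258 PSU
After stage 2: salt = 218,680,000 + 22,900,000×33.5 = 985,830,000; volume = 49,380,000 m³; S = 19.964 PSU
After stage 3: salt = 985,830,000 + 17,400,000×12.6 = 1,205,070,000; volume = 66,780,000 m³
S = 1,205,070,000 / 66,780,000 = 18.0454 PSU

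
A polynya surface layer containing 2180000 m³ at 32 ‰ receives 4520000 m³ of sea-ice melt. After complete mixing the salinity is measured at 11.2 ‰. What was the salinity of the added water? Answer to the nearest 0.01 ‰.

Salt balance: 2,180,000×32 + 4,520,000×S = 6,700,000×11.2
69,760,000 + 4,520,000·S = 75,040,000
S = (75,040,000 − 69,760,000) / 4,520,000 = 1.1681 ‰

1.17 ‰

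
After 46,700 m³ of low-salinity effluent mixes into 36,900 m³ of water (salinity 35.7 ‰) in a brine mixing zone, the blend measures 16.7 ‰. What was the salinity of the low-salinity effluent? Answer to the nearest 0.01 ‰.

1.69 ‰

Salt balance: 36,900×35.7 + 46,700×S = 83,600×16.7
1,317,330 + 46,700·S = 1,396,120
S = (1,396,120 − 1,317,330) / 46,700 = 1.6872 ‰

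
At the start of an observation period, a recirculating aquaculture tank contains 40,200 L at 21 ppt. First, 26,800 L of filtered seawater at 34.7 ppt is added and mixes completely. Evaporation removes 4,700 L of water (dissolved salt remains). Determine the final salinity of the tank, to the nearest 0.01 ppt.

28.48 ppt

After mixing: salt = 40,200×21 + 26,800×34.7 = 1,774,160; volume = 67,000 L
After evaporation: salt unchanged = 1,774,160; volume = 67,000 − 4,700 = 62,300 L
S = 1,774,160 / 62,300 = 28.4777 ppt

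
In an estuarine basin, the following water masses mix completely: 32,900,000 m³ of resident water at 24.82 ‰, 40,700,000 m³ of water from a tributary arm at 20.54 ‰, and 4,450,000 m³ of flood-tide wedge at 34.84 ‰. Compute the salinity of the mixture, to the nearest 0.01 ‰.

23.16 ‰

By conservation of dissolved salt,
salt = 32,900,000×24.82 + 40,700,000×20.54 + 4,450,000×34.84 = 816,578,000 + 835,978,000 + 155,038,000 = 1,807,594,000
volume = 32,900,000 + 40,700,000 + 4,450,000 = 78,050,000 m³
S = 1,807,594,000 / 78,050,000 = 23.1594 ‰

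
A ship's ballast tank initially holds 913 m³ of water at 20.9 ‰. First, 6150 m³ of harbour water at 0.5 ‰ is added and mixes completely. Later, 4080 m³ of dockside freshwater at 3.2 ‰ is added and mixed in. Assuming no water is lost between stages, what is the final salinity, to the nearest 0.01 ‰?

3.16 ‰

Salt balance:
Initial salt = 913×20.9 = 19,081.7
After stage 1: salt = 19,081.7 + 6,150×0.5 = 22,156.7; volume = 7,063 m³; S = 3.137 ‰
After stage 2: salt = 22,156.7 + 4,080×3.2 = 35,212.7; volume = 11,143 m³
S = 35,212.7 / 11,143 = 3.1601 ‰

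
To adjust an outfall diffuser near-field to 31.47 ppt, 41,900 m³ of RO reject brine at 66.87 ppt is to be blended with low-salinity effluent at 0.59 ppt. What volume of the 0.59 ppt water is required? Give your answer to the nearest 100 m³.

Salt balance: 41,900×66.87 + V×0.59 = (41,900+V)×31.47
2,801,853 + 0.59V = 1,318,593 + 31.47V
1,483,260 = 30.88V
V = 48,033.03 m³

48000 m³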